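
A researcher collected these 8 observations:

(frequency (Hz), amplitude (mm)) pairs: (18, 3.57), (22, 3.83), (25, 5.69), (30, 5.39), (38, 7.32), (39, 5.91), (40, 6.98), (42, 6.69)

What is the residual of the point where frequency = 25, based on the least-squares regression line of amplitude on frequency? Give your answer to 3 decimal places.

0.927

n = 8, Σx = 254, Σy = 45.38, Σxy = 1521.3, Σx² = 8662
Sxx = Σx² − (Σx)²/n = 8662 − 8064.5 = 597.5
Sxy = Σxy − (Σx)(Σy)/n = 1521.3 − 1440.815 = 80.485
b = Sxy/Sxx = 80.485/597.5 = 0.134703
a = ȳ − b·x̄ = 5.6725 − 0.134703·31.75 = 1.395682
ŷ(25) = 1.395682 + 0.134703·25 = 4.763255
residual = y − ŷ = 5.69 − 4.763255 = 0.926745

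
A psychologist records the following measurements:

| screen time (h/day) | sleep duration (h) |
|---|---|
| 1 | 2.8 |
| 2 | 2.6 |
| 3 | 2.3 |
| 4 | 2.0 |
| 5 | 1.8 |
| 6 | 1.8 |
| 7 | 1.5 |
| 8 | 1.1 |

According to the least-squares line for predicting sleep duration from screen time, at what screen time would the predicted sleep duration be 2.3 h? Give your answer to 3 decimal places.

3.126

n = 8, Σx = 36, Σy = 15.9, Σxy = 62, Σx² = 204
Sxx = Σx² − (Σx)²/n = 204 − 162 = 42
Sxy = Σxy − (Σx)(Σy)/n = 62 − 71.55 = -9.55
b = Sxy/Sxx = -9.55/42 = -0.227381
a = ȳ − b·x̄ = 1.9875 − (-0.227381)·4.5 = 3.010714
Set a + b·x = 2.3: x = (2.3 − 3.010714) / (-0.227381) = 3.125654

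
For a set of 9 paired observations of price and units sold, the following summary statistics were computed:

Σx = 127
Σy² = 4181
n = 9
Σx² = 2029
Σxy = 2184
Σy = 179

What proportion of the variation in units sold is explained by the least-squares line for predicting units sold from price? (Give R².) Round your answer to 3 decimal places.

Sxx = Σx² − (Σx)²/n = 2029 − 1792.111111 = 236.888889
Sxy = Σxy − (Σx)(Σy)/n = 2184 − 2525.888889 = -341.888889
Syy = Σy² − (Σy)²/n = 4181 − 3560.111111 = 620.888889
R² = Sxy²/(Sxx·Syy) = (-341.888889)²/(236.888889·620.888889) = 0.794715

0.795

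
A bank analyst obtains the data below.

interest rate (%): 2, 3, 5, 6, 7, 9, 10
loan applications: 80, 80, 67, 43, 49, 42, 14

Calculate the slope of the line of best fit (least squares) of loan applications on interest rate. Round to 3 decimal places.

-7.615

n = 7, Σx = 42, Σy = 375, Σxy = 1854, Σx² = 304
Sxx = Σx² − (Σx)²/n = 304 − 252 = 52
Sxy = Σxy − (Σx)(Σy)/n = 1854 − 2250 = -396
b = Sxy/Sxx = -396/52 = -7.615385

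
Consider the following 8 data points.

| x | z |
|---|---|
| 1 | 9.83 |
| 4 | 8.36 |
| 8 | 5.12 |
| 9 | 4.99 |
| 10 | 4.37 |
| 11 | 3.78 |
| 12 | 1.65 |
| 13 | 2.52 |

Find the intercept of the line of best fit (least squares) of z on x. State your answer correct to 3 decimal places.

n = 8, Σx = 68, Σy = 40.62, Σxy = 266.98, Σx² = 696
Sxx = Σx² − (Σx)²/n = 696 − 578 = 118
Sxy = Σxy − (Σx)(Σy)/n = 266.98 − 345.27 = -78.29
b = Sxy/Sxx = -78.29/118 = -0.663475
a = ȳ − b·x̄ = 5.0775 − (-0.663475)·8.5 = 10.717034

10.717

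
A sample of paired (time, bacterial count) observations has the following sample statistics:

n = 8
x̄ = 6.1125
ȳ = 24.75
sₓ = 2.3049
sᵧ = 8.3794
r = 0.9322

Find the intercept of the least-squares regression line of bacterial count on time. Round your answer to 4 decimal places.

b = r · sᵧ/sₓ = 0.9322 · 8.3794/2.3049 = 3.388987
a = ȳ − b·x̄ = 24.75 − 3.388987·6.1125 = 4.034816

4.0348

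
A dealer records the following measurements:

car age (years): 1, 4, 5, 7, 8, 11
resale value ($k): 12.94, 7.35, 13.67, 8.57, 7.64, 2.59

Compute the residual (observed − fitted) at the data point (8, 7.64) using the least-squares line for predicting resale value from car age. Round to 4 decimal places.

0.7223

n = 6, Σx = 36, Σy = 52.76, Σxy = 260.29, Σx² = 276
Sxx = Σx² − (Σx)²/n = 276 − 216 = 60
Sxy = Σxy − (Σx)(Σy)/n = 260.29 − 316.56 = -56.27
b = Sxy/Sxx = -56.27/60 = -0.937833
a = ȳ − b·x̄ = 8.793333 − (-0.937833)·6 = 14.420333
ŷ(8) = 14.420333 + (-0.937833)·8 = 6.917667
residual = y − ŷ = 7.64 − 6.917667 = 0.722333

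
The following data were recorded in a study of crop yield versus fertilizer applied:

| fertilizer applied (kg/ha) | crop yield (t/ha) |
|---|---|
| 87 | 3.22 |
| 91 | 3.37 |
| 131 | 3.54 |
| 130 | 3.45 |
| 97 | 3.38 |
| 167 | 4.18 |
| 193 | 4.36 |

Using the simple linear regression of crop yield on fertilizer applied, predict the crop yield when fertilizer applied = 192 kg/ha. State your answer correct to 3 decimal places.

4.314

n = 7, Σx = 896, Σy = 25.5, Σxy = 3366.45, Σx² = 124458
Sxx = Σx² − (Σx)²/n = 124458 − 114688 = 9770
Sxy = Σxy − (Σx)(Σy)/n = 3366.45 − 3264 = 102.45
b = Sxy/Sxx = 102.45/9770 = 0.010486
a = ȳ − b·x̄ = 3.642857 − 0.010486·128 = 2.300626
ŷ(192) = a + b·192 = 2.300626 + 0.010486·192 = 4.313973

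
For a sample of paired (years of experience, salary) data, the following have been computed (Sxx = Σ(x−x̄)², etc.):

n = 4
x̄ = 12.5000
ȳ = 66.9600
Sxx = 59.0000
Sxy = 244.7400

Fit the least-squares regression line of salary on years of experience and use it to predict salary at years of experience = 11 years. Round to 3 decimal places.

60.738

b = Sxy/Sxx = 244.74/59 = 4.148136
a = ȳ − b·x̄ = 66.96 − 4.148136·12.5 = 15.108305
ŷ(11) = a + b·11 = 15.108305 + 4.148136·11 = 60.737797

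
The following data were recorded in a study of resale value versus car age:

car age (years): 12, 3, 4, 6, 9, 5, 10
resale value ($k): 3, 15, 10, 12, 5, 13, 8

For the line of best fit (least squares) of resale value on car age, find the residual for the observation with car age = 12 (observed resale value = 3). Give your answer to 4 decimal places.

n = 7, Σx = 49, Σy = 66, Σxy = 383, Σx² = 411
Sxx = Σx² − (Σx)²/n = 411 − 343 = 68
Sxy = Σxy − (Σx)(Σy)/n = 383 − 462 = -79
b = Sxy/Sxx = -79/68 = -1.161765
a = ȳ − b·x̄ = 9.428571 − (-1.161765)·7 = 17.560924
ŷ(12) = 17.560924 + (-1.161765)·12 = 3.619748
residual = y − ŷ = 3 − 3.619748 = -0.619748

-0.6197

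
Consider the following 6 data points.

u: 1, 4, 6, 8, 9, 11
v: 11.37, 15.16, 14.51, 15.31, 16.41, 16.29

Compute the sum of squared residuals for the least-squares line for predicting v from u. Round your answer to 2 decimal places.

n = 6, Σx = 39, Σy = 89.05, Σxy = 608.43, Σx² = 319, Σy² = 1338.6909
Sxx = Σx² − (Σx)²/n = 319 − 253.5 = 65.5
Sxy = Σxy − (Σx)(Σy)/n = 608.43 − 578.825 = 29.605
Syy = Σy² − (Σy)²/n = 1338.6909 − 1321.650417 = 17.040483
b = Sxy/Sxx = 29.605/65.5 = 0.451985
SSE = Syy − b·Sxy = 17.040483 − 0.451985·29.605 = 3.659475

3.66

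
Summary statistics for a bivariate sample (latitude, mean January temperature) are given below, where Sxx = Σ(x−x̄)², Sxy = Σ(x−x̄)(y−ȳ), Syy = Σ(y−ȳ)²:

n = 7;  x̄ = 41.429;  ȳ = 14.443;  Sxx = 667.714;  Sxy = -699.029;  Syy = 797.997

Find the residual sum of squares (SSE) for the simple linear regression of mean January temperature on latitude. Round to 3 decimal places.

b = Sxy/Sxx = -699.029/667.714 = -1.046899
SSE = Syy − b·Sxy = 797.997 − (-1.046899)·(-699.029) = 66.184363

66.184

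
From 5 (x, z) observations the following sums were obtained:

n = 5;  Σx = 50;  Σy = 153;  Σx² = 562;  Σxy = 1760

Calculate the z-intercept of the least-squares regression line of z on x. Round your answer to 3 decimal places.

Sxx = Σx² − (Σx)²/n = 562 − 500 = 62
Sxy = Σxy − (Σx)(Σy)/n = 1760 − 1530 = 230
b = Sxy/Sxx = 230/62 = 3.709677
a = ȳ − b·x̄ = 30.6 − 3.709677·10 = -6.496774

-6.497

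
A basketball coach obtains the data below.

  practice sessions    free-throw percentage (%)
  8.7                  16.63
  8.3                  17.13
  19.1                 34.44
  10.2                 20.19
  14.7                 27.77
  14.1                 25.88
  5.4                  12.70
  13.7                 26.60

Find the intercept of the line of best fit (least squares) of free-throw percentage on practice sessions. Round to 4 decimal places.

3.4906

n = 8, Σx = 94.2, Σy = 181.34, Σxy = 2356.729, Σx² = 1245.18
Sxx = Σx² − (Σx)²/n = 1245.18 − 1109.205 = 135.975
Sxy = Σxy − (Σx)(Σy)/n = 2356.729 − 2135.2785 = 221.4505
b = Sxy/Sxx = 221.4505/135.975 = 1.628612
a = ȳ − b·x̄ = 22.6675 − 1.628612·11.775 = 3.490595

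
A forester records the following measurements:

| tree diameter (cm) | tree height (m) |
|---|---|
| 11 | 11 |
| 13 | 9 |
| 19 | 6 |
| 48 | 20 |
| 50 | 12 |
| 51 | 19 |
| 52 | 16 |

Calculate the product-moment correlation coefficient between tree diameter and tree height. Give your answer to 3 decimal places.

n = 7, Σx = 244, Σy = 93, Σxy = 3713, Σx² = 10760, Σy² = 1399
Sxx = Σx² − (Σx)²/n = 10760 − 8505.142857 = 2254.857143
Sxy = Σxy − (Σx)(Σy)/n = 3713 − 3241.714286 = 471.285714
Syy = Σy² − (Σy)²/n = 1399 − 1235.571429 = 163.428571
r = Sxy/√(Sxx·Syy) = 471.285714/√(368508.081633) = 471.285714/607.048665 = 0.776356

0.776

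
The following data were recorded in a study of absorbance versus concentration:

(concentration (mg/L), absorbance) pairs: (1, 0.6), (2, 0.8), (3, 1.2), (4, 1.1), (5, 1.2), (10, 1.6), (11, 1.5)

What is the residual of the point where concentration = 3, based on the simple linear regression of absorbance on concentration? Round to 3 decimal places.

0.235

n = 7, Σx = 36, Σy = 8, Σxy = 48.7, Σx² = 276
Sxx = Σx² − (Σx)²/n = 276 − 185.142857 = 90.857143
Sxy = Σxy − (Σx)(Σy)/n = 48.7 − 41.142857 = 7.557143
b = Sxy/Sxx = 7.557143/90.857143 = 0.083176
a = ȳ − b·x̄ = 1.142857 − 0.083176·5.142857 = 0.715094
ŷ(3) = 0.715094 + 0.083176·3 = 0.964623
residual = y − ŷ = 1.2 − 0.964623 = 0.235377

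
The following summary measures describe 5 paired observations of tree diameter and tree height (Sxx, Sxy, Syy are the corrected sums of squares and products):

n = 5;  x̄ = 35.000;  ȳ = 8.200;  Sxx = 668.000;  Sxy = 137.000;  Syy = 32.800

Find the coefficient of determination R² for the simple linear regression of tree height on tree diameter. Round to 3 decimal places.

0.857

R² = Sxy²/(Sxx·Syy) = (137)²/(668·32.8) = 0.856625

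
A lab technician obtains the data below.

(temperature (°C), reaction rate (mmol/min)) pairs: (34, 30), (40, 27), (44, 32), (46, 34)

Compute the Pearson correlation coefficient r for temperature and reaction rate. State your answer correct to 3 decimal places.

n = 4, Σx = 164, Σy = 123, Σxy = 5072, Σx² = 6808, Σy² = 3809
Sxx = Σx² − (Σx)²/n = 6808 − 6724 = 84
Sxy = Σxy − (Σx)(Σy)/n = 5072 − 5043 = 29
Syy = Σy² − (Σy)²/n = 3809 − 3782.25 = 26.75
r = Sxy/√(Sxx·Syy) = 29/√(2247) = 29/47.402532 = 0.611782

0.612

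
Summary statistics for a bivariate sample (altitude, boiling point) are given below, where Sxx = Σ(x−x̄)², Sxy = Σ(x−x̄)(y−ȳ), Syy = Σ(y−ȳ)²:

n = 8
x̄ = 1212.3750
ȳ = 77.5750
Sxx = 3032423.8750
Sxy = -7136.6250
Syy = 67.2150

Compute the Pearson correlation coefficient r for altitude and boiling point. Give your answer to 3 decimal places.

r = Sxy/√(Sxx·Syy) = -7136.625/√(203824370.758125) = -7136.625/14276.707280 = -0.499879

-0.500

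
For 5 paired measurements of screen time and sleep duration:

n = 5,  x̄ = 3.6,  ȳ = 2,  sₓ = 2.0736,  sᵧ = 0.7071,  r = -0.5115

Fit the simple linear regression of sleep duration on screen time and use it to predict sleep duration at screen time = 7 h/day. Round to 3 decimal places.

1.407

b = r · sᵧ/sₓ = -0.5115 · 0.7071/2.0736 = -0.174422
a = ȳ − b·x̄ = 2 − (-0.174422)·3.6 = 2.627920
ŷ(7) = a + b·7 = 2.627920 + (-0.174422)·7 = 1.406965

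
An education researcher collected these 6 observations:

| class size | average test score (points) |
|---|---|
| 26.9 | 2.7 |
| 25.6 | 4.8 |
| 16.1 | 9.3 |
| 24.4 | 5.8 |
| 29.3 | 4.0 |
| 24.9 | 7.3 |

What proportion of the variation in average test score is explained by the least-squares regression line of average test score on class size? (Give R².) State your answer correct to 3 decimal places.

0.743

n = 6, Σx = 147.2, Σy = 33.9, Σxy = 785.73, Σx² = 3712.04, Σy² = 219.75
Sxx = Σx² − (Σx)²/n = 3712.04 − 3611.306667 = 100.733333
Sxy = Σxy − (Σx)(Σy)/n = 785.73 − 831.68 = -45.95
Syy = Σy² − (Σy)²/n = 219.75 − 191.535 = 28.215
R² = Sxy²/(Sxx·Syy) = (-45.95)²/(100.733333·28.215) = 0.742878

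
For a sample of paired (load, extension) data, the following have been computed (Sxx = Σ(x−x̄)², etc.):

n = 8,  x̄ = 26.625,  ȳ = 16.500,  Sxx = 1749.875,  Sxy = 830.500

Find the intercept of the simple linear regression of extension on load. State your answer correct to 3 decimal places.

b = Sxy/Sxx = 830.5/1749.875 = 0.474605
a = ȳ − b·x̄ = 16.5 − 0.474605·26.625 = 3.863633

3.864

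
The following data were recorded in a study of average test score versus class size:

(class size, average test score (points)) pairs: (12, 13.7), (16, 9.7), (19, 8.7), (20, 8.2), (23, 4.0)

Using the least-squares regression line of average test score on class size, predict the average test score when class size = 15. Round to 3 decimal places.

n = 5, Σx = 90, Σy = 44.3, Σxy = 740.9, Σx² = 1690
Sxx = Σx² − (Σx)²/n = 1690 − 1620 = 70
Sxy = Σxy − (Σx)(Σy)/n = 740.9 − 797.4 = -56.5
b = Sxy/Sxx = -56.5/70 = -0.807143
a = ȳ − b·x̄ = 8.86 − (-0.807143)·18 = 23.388571
ŷ(15) = a + b·15 = 23.388571 + (-0.807143)·15 = 11.281429

11.281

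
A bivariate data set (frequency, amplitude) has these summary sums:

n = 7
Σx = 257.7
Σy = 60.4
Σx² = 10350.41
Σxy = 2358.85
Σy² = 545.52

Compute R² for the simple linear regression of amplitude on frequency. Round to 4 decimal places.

Sxx = Σx² − (Σx)²/n = 10350.41 − 9487.041429 = 863.368571
Sxy = Σxy − (Σx)(Σy)/n = 2358.85 − 2223.582857 = 135.267143
Syy = Σy² − (Σy)²/n = 545.52 − 521.165714 = 24.354286
R² = Sxy²/(Sxx·Syy) = (135.267143)²/(863.368571·24.354286) = 0.870188

0.8702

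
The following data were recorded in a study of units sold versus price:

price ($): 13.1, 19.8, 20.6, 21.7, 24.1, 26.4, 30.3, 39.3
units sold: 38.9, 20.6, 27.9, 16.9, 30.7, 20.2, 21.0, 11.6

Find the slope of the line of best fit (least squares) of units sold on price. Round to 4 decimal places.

n = 8, Σx = 195.3, Σy = 187.8, Σxy = 4224.27, Σx² = 5199.25
Sxx = Σx² − (Σx)²/n = 5199.25 − 4767.76125 = 431.48875
Sxy = Σxy − (Σx)(Σy)/n = 4224.27 − 4584.6675 = -360.3975
b = Sxy/Sxx = -360.3975/431.48875 = -0.835242

-0.8352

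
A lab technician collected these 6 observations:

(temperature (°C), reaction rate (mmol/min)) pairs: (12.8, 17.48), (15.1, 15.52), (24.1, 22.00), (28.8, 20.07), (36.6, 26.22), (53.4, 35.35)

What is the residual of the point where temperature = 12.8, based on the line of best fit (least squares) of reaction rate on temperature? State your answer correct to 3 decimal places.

1.964

n = 6, Σx = 170.8, Σy = 136.64, Σxy = 4413.654, Σx² = 5993.22
Sxx = Σx² − (Σx)²/n = 5993.22 − 4862.106667 = 1131.113333
Sxy = Σxy − (Σx)(Σy)/n = 4413.654 − 3889.685333 = 523.968667
b = Sxy/Sxx = 523.968667/1131.113333 = 0.463233
a = ȳ − b·x̄ = 22.773333 − 0.463233·28.466667 = 9.586643
ŷ(12.8) = 9.586643 + 0.463233·12.8 = 15.516021
residual = y − ŷ = 17.48 − 15.516021 = 1.963979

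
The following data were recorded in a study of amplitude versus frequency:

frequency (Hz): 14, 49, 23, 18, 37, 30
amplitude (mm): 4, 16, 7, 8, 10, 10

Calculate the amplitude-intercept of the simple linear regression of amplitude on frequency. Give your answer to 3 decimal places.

n = 6, Σx = 171, Σy = 55, Σxy = 1815, Σx² = 5719
Sxx = Σx² − (Σx)²/n = 5719 − 4873.5 = 845.5
Sxy = Σxy − (Σx)(Σy)/n = 1815 − 1567.5 = 247.5
b = Sxy/Sxx = 247.5/845.5 = 0.292726
a = ȳ − b·x̄ = 9.166667 − 0.292726·28.5 = 0.823970

0.824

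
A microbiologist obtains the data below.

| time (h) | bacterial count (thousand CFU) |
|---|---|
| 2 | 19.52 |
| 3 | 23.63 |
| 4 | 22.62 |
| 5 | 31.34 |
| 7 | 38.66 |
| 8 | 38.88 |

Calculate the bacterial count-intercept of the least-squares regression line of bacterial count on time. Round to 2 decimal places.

12.06

n = 6, Σx = 29, Σy = 174.65, Σxy = 938.77, Σx² = 167
Sxx = Σx² − (Σx)²/n = 167 − 140.166667 = 26.833333
Sxy = Σxy − (Σx)(Σy)/n = 938.77 − 844.141667 = 94.628333
b = Sxy/Sxx = 94.628333/26.833333 = 3.526522
a = ȳ − b·x̄ = 29.108333 − 3.526522·4.833333 = 12.063478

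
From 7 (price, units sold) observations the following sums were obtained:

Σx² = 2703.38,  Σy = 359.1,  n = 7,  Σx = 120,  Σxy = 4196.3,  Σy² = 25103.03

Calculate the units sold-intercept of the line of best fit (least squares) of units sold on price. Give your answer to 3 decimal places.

Sxx = Σx² − (Σx)²/n = 2703.38 − 2057.142857 = 646.237143
Sxy = Σxy − (Σx)(Σy)/n = 4196.3 − 6156 = -1959.7
b = Sxy/Sxx = -1959.7/646.237143 = -3.032478
a = ȳ − b·x̄ = 51.3 − (-3.032478)·17.142857 = 103.285339

103.285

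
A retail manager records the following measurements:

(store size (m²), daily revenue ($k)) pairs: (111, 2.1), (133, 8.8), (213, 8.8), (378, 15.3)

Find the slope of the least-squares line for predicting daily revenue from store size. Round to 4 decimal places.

n = 4, Σx = 835, Σy = 35, Σxy = 9061.3, Σx² = 218263
Sxx = Σx² − (Σx)²/n = 218263 − 174306.25 = 43956.75
Sxy = Σxy − (Σx)(Σy)/n = 9061.3 − 7306.25 = 1755.05
b = Sxy/Sxx = 1755.05/43956.75 = 0.039927

0.0399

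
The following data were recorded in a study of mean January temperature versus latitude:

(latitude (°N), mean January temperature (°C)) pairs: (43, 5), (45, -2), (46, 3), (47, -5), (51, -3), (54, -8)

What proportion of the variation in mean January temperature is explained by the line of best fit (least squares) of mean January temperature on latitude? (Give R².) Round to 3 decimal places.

n = 6, Σx = 286, Σy = -10, Σxy = -557, Σx² = 13716, Σy² = 136
Sxx = Σx² − (Σx)²/n = 13716 − 13632.666667 = 83.333333
Sxy = Σxy − (Σx)(Σy)/n = -557 − (-476.666667) = -80.333333
Syy = Σy² − (Σy)²/n = 136 − 16.666667 = 119.333333
R² = Sxy²/(Sxx·Syy) = (-80.333333)²/(83.333333·119.333333) = 0.648950

0.649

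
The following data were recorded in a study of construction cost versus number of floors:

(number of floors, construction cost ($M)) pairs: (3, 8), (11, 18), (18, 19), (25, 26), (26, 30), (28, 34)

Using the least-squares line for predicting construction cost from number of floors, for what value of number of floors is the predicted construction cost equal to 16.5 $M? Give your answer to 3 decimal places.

n = 6, Σx = 111, Σy = 135, Σxy = 2946, Σx² = 2539
Sxx = Σx² − (Σx)²/n = 2539 − 2053.5 = 485.5
Sxy = Σxy − (Σx)(Σy)/n = 2946 − 2497.5 = 448.5
b = Sxy/Sxx = 448.5/485.5 = 0.923790
a = ȳ − b·x̄ = 22.5 − 0.923790·18.5 = 5.409887
Set a + b·x = 16.5: x = (16.5 − 5.409887) / 0.923790 = 12.005017

12.005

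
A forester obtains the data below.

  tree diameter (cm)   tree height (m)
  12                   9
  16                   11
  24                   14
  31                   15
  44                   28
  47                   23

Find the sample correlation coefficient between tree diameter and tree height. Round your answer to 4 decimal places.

n = 6, Σx = 174, Σy = 100, Σxy = 3398, Σx² = 6082, Σy² = 1936
Sxx = Σx² − (Σx)²/n = 6082 − 5046 = 1036
Sxy = Σxy − (Σx)(Σy)/n = 3398 − 2900 = 498
Syy = Σy² − (Σy)²/n = 1936 − 1666.666667 = 269.333333
r = Sxy/√(Sxx·Syy) = 498/√(279029.333333) = 498/528.232272 = 0.942767

0.9428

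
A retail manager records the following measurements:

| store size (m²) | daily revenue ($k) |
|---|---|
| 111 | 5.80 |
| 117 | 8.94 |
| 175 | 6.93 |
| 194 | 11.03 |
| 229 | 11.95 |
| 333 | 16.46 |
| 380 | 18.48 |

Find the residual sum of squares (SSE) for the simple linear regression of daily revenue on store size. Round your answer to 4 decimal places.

11.7638

n = 7, Σx = 1539, Σy = 79.59, Σxy = 20282.48, Σx² = 402001, Σy² = 1038.4939
Sxx = Σx² − (Σx)²/n = 402001 − 338360.142857 = 63640.857143
Sxy = Σxy − (Σx)(Σy)/n = 20282.48 − 17498.43 = 2784.05
Syy = Σy² − (Σy)²/n = 1038.4939 − 904.9383 = 133.5556
b = Sxy/Sxx = 2784.05/63640.857143 = 0.043746
SSE = Syy − b·Sxy = 133.5556 − 0.043746·2784.05 = 11.763802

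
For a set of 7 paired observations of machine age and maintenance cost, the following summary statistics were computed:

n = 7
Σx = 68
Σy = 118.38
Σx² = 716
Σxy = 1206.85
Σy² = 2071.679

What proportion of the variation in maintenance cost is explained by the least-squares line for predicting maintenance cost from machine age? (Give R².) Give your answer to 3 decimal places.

0.837

Sxx = Σx² − (Σx)²/n = 716 − 660.571429 = 55.428571
Sxy = Σxy − (Σx)(Σy)/n = 1206.85 − 1149.977143 = 56.872857
Syy = Σy² − (Σy)²/n = 2071.679 − 2001.974914 = 69.704086
R² = Sxy²/(Sxx·Syy) = (56.872857)²/(55.428571·69.704086) = 0.837179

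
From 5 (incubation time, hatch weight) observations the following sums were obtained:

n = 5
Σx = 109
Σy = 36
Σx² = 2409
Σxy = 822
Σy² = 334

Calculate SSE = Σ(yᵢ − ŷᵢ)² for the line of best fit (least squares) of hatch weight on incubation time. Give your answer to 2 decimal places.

32.61

Sxx = Σx² − (Σx)²/n = 2409 − 2376.2 = 32.8
Sxy = Σxy − (Σx)(Σy)/n = 822 − 784.8 = 37.2
Syy = Σy² − (Σy)²/n = 334 − 259.2 = 74.8
b = Sxy/Sxx = 37.2/32.8 = 1.134146
SSE = Syy − b·Sxy = 74.8 − 1.134146·37.2 = 32.609756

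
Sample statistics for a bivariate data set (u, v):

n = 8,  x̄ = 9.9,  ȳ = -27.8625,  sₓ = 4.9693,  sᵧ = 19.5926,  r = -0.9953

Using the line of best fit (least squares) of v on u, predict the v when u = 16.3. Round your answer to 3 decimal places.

-52.977

b = r · sᵧ/sₓ = -0.9953 · 19.5926/4.9693 = -3.924198
a = ȳ − b·x̄ = -27.8625 − (-3.924198)·9.9 = 10.987056
ŷ(16.3) = a + b·16.3 = 10.987056 + (-3.924198)·16.3 = -52.977364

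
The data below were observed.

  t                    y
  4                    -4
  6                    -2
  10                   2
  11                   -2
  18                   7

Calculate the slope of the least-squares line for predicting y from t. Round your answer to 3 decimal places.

0.738

n = 5, Σx = 49, Σy = 1, Σxy = 96, Σx² = 597
Sxx = Σx² − (Σx)²/n = 597 − 480.2 = 116.8
Sxy = Σxy − (Σx)(Σy)/n = 96 − 9.8 = 86.2
b = Sxy/Sxx = 86.2/116.8 = 0.738014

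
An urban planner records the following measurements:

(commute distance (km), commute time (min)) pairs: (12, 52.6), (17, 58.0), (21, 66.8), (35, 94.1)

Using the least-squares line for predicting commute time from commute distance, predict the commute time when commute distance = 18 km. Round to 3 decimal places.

n = 4, Σx = 85, Σy = 271.5, Σxy = 6313.5, Σx² = 2099
Sxx = Σx² − (Σx)²/n = 2099 − 1806.25 = 292.75
Sxy = Σxy − (Σx)(Σy)/n = 6313.5 − 5769.375 = 544.125
b = Sxy/Sxx = 544.125/292.75 = 1.858668
a = ȳ − b·x̄ = 67.875 − 1.858668·21.25 = 28.378309
ŷ(18) = a + b·18 = 28.378309 + 1.858668·18 = 61.834330

61.834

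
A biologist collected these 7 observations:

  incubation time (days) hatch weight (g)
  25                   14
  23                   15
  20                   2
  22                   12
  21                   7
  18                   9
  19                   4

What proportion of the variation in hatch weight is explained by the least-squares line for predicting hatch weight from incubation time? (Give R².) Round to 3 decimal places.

n = 7, Σx = 148, Σy = 63, Σxy = 1384, Σx² = 3164, Σy² = 715
Sxx = Σx² − (Σx)²/n = 3164 − 3129.142857 = 34.857143
Sxy = Σxy − (Σx)(Σy)/n = 1384 − 1332 = 52
Syy = Σy² − (Σy)²/n = 715 − 567 = 148
R² = Sxy²/(Sxx·Syy) = (52)²/(34.857143·148) = 0.524147

0.524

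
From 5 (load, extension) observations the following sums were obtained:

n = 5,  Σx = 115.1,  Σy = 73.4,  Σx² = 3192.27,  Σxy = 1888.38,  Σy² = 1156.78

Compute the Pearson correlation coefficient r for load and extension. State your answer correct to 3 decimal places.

0.958

Sxx = Σx² − (Σx)²/n = 3192.27 − 2649.602 = 542.668
Sxy = Σxy − (Σx)(Σy)/n = 1888.38 − 1689.668 = 198.712
Syy = Σy² − (Σy)²/n = 1156.78 − 1077.512 = 79.268
r = Sxy/√(Sxx·Syy) = 198.712/√(43016.207024) = 198.712/207.403488 = 0.958094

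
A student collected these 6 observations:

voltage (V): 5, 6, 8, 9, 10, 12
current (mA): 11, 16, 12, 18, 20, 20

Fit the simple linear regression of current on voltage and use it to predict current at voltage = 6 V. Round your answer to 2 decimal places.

13.32

n = 6, Σx = 50, Σy = 97, Σxy = 849, Σx² = 450
Sxx = Σx² − (Σx)²/n = 450 − 416.666667 = 33.333333
Sxy = Σxy − (Σx)(Σy)/n = 849 − 808.333333 = 40.666667
b = Sxy/Sxx = 40.666667/33.333333 = 1.22
a = ȳ − b·x̄ = 16.166667 − 1.22·8.333333 = 6
ŷ(6) = a + b·6 = 6 + 1.22·6 = 13.32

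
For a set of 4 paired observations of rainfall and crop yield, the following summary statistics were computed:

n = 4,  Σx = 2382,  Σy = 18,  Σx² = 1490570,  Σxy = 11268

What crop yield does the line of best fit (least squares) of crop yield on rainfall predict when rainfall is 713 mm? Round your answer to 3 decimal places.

5.395

Sxx = Σx² − (Σx)²/n = 1490570 − 1418481 = 72089
Sxy = Σxy − (Σx)(Σy)/n = 11268 − 10719 = 549
b = Sxy/Sxx = 549/72089 = 0.007616
a = ȳ − b·x̄ = 4.5 − 0.007616·595.5 = -0.035082
ŷ(713) = a + b·713 = -0.035082 + 0.007616·713 = 5.394831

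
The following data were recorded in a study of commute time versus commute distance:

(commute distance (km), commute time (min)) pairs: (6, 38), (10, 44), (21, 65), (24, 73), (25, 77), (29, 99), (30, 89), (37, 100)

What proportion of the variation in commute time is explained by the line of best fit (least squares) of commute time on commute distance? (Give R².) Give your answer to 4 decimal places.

n = 8, Σx = 182, Σy = 585, Σxy = 14951, Σx² = 4888, Σy² = 46585
Sxx = Σx² − (Σx)²/n = 4888 − 4140.5 = 747.5
Sxy = Σxy − (Σx)(Σy)/n = 14951 − 13308.75 = 1642.25
Syy = Σy² − (Σy)²/n = 46585 − 42778.125 = 3806.875
R² = Sxy²/(Sxx·Syy) = (1642.25)²/(747.5·3806.875) = 0.947761

0.9478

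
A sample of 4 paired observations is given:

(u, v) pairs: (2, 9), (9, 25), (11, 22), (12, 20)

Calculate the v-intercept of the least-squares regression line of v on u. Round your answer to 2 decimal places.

7.99

n = 4, Σx = 34, Σy = 76, Σxy = 725, Σx² = 350
Sxx = Σx² − (Σx)²/n = 350 − 289 = 61
Sxy = Σxy − (Σx)(Σy)/n = 725 − 646 = 79
b = Sxy/Sxx = 79/61 = 1.295082
a = ȳ − b·x̄ = 19 − 1.295082·8.5 = 7.991803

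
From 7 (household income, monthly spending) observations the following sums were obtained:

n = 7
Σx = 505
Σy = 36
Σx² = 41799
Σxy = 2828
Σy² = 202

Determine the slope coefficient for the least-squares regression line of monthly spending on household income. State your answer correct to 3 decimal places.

Sxx = Σx² − (Σx)²/n = 41799 − 36432.142857 = 5366.857143
Sxy = Σxy − (Σx)(Σy)/n = 2828 − 2597.142857 = 230.857143
b = Sxy/Sxx = 230.857143/5366.857143 = 0.043015

0.043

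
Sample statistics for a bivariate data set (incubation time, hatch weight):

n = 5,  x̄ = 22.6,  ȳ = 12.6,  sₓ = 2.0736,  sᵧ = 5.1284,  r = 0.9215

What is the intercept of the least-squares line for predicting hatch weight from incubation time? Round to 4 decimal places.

b = r · sᵧ/sₓ = 0.9215 · 5.1284/2.0736 = 2.279042
a = ȳ − b·x̄ = 12.6 − 2.279042·22.6 = -38.906339

-38.9063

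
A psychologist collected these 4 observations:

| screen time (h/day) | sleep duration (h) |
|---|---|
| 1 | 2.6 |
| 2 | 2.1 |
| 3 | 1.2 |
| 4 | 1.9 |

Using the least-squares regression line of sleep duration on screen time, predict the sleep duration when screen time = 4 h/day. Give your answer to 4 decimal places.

1.5000

n = 4, Σx = 10, Σy = 7.8, Σxy = 18, Σx² = 30
Sxx = Σx² − (Σx)²/n = 30 − 25 = 5
Sxy = Σxy − (Σx)(Σy)/n = 18 − 19.5 = -1.5
b = Sxy/Sxx = -1.5/5 = -0.3
a = ȳ − b·x̄ = 1.95 − (-0.3)·2.5 = 2.7
ŷ(4) = a + b·4 = 2.7 + (-0.3)·4 = 1.5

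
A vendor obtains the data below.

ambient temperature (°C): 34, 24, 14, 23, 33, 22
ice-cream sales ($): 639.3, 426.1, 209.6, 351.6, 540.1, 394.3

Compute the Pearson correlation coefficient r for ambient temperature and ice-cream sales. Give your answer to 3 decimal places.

n = 6, Σx = 150, Σy = 2561, Σxy = 69481.7, Σx² = 4030, Σy² = 1205000.92
Sxx = Σx² − (Σx)²/n = 4030 − 3750 = 280
Sxy = Σxy − (Σx)(Σy)/n = 69481.7 − 64025 = 5456.7
Syy = Σy² − (Σy)²/n = 1205000.92 − 1093120.166667 = 111880.753333
r = Sxy/√(Sxx·Syy) = 5456.7/√(31326610.933333) = 5456.7/5597.018039 = 0.974930

0.975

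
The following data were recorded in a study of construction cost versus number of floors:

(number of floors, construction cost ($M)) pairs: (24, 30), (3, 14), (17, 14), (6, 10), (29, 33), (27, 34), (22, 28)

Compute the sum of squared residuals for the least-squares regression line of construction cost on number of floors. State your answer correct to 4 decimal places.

n = 7, Σx = 128, Σy = 163, Σxy = 3551, Σx² = 2964, Σy² = 4421
Sxx = Σx² − (Σx)²/n = 2964 − 2340.571429 = 623.428571
Sxy = Σxy − (Σx)(Σy)/n = 3551 − 2980.571429 = 570.428571
Syy = Σy² − (Σy)²/n = 4421 − 3795.571429 = 625.428571
b = Sxy/Sxx = 570.428571/623.428571 = 0.914986
SSE = Syy − b·Sxy = 625.428571 − 0.914986·570.428571 = 103.494271

103.4943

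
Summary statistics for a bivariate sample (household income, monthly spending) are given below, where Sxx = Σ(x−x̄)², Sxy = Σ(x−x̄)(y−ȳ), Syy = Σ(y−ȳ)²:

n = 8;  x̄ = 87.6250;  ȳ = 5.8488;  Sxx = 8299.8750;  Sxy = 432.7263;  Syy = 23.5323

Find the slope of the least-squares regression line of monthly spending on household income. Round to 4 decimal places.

b = Sxy/Sxx = 432.7263/8299.875 = 0.052136

0.0521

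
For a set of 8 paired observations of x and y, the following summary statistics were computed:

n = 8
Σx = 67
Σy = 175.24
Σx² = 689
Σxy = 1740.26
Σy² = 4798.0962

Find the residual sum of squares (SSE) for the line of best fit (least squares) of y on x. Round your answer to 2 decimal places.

378.24

Sxx = Σx² − (Σx)²/n = 689 − 561.125 = 127.875
Sxy = Σxy − (Σx)(Σy)/n = 1740.26 − 1467.635 = 272.625
Syy = Σy² − (Σy)²/n = 4798.0962 − 3838.6322 = 959.464
b = Sxy/Sxx = 272.625/127.875 = 2.131965
SSE = Syy − b·Sxy = 959.464 − 2.131965·272.625 = 378.237094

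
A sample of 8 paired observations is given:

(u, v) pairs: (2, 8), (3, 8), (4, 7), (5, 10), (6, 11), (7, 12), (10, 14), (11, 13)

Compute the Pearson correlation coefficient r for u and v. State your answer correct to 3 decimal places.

n = 8, Σx = 48, Σy = 83, Σxy = 551, Σx² = 360, Σy² = 907
Sxx = Σx² − (Σx)²/n = 360 − 288 = 72
Sxy = Σxy − (Σx)(Σy)/n = 551 − 498 = 53
Syy = Σy² − (Σy)²/n = 907 − 861.125 = 45.875
r = Sxy/√(Sxx·Syy) = 53/√(3303) = 53/57.471732 = 0.922192

0.922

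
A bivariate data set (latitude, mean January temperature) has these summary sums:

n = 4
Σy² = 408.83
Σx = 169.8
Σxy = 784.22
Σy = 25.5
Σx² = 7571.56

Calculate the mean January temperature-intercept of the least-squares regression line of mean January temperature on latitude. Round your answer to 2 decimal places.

41.20

Sxx = Σx² − (Σx)²/n = 7571.56 − 7208.01 = 363.55
Sxy = Σxy − (Σx)(Σy)/n = 784.22 − 1082.475 = -298.255
b = Sxy/Sxx = -298.255/363.55 = -0.820396
a = ȳ − b·x̄ = 6.375 − (-0.820396)·42.45 = 41.200814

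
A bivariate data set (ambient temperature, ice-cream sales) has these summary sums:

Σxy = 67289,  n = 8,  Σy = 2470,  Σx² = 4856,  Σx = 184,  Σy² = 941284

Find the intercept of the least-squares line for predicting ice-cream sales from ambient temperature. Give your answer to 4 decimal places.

-77.4952

Sxx = Σx² − (Σx)²/n = 4856 − 4232 = 624
Sxy = Σxy − (Σx)(Σy)/n = 67289 − 56810 = 10479
b = Sxy/Sxx = 10479/624 = 16.793269
a = ȳ − b·x̄ = 308.75 − 16.793269·23 = -77.495192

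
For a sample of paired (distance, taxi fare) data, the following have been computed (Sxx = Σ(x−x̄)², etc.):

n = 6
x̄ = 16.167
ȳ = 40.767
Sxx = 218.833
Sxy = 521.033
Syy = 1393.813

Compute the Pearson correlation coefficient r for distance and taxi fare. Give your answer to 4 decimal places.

0.9434

r = Sxy/√(Sxx·Syy) = 521.033/√(305012.280229) = 521.033/552.279169 = 0.943423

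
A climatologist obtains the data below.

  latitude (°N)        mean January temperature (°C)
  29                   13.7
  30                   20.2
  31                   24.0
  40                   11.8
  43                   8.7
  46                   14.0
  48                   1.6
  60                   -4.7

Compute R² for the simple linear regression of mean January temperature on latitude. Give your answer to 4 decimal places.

0.7771

n = 8, Σx = 327, Σy = 89.3, Σxy = 3032.2, Σx² = 14171, Σy² = 1607.31
Sxx = Σx² − (Σx)²/n = 14171 − 13366.125 = 804.875
Sxy = Σxy − (Σx)(Σy)/n = 3032.2 − 3650.1375 = -617.9375
Syy = Σy² − (Σy)²/n = 1607.31 − 996.81125 = 610.49875
R² = Sxy²/(Sxx·Syy) = (-617.9375)²/(804.875·610.49875) = 0.777098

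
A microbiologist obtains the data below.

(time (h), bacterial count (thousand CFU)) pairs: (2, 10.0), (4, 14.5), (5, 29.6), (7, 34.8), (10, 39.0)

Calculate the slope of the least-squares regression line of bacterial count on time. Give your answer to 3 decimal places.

n = 5, Σx = 28, Σy = 127.9, Σxy = 859.6, Σx² = 194
Sxx = Σx² − (Σx)²/n = 194 − 156.8 = 37.2
Sxy = Σxy − (Σx)(Σy)/n = 859.6 − 716.24 = 143.36
b = Sxy/Sxx = 143.36/37.2 = 3.853763

3.854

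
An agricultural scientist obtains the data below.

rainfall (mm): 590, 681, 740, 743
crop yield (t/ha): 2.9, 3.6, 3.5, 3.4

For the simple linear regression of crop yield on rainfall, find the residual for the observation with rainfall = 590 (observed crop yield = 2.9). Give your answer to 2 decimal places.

n = 4, Σx = 2754, Σy = 13.4, Σxy = 9278.8, Σx² = 1911510
Sxx = Σx² − (Σx)²/n = 1911510 − 1896129 = 15381
Sxy = Σxy − (Σx)(Σy)/n = 9278.8 − 9225.9 = 52.9
b = Sxy/Sxx = 52.9/15381 = 0.003439
a = ȳ − b·x̄ = 3.35 − 0.003439·688.5 = 0.982036
ŷ(590) = 0.982036 + 0.003439·590 = 3.011228
residual = y − ŷ = 2.9 − 3.011228 = -0.111228

-0.11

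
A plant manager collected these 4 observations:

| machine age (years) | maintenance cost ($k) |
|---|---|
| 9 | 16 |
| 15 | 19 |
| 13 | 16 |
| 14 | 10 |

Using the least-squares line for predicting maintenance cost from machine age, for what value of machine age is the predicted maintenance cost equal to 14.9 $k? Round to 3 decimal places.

n = 4, Σx = 51, Σy = 61, Σxy = 777, Σx² = 671
Sxx = Σx² − (Σx)²/n = 671 − 650.25 = 20.75
Sxy = Σxy − (Σx)(Σy)/n = 777 − 777.75 = -0.75
b = Sxy/Sxx = -0.75/20.75 = -0.036145
a = ȳ − b·x̄ = 15.25 − (-0.036145)·12.75 = 15.710843
Set a + b·x = 14.9: x = (14.9 − 15.710843) / (-0.036145) = 22.433333

22.433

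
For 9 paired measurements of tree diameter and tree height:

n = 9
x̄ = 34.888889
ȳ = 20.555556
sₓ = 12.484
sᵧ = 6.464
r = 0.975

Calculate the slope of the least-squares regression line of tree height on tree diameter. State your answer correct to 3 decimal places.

0.505

b = r · sᵧ/sₓ = 0.975 · 6.464/12.484 = 0.504838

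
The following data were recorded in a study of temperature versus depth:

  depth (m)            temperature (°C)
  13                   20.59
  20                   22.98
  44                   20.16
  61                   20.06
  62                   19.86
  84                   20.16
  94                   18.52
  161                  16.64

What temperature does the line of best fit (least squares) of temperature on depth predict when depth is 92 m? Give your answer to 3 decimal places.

19.036

n = 8, Σx = 539, Σy = 158.97, Σxy = 10182.65, Σx² = 51883
Sxx = Σx² − (Σx)²/n = 51883 − 36315.125 = 15567.875
Sxy = Σxy − (Σx)(Σy)/n = 10182.65 − 10710.60375 = -527.95375
b = Sxy/Sxx = -527.95375/15567.875 = -0.033913
a = ȳ − b·x̄ = 19.87125 − (-0.033913)·67.375 = 22.156140
ŷ(92) = a + b·92 = 22.156140 + (-0.033913)·92 = 19.036142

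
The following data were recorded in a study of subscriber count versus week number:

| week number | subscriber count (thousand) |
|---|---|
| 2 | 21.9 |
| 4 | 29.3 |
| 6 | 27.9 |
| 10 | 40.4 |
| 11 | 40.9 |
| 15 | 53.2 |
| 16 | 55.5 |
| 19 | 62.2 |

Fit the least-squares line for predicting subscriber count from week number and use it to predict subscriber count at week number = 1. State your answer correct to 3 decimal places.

19.132

n = 8, Σx = 83, Σy = 331.3, Σxy = 4050.1, Σx² = 1119
Sxx = Σx² − (Σx)²/n = 1119 − 861.125 = 257.875
Sxy = Σxy − (Σx)(Σy)/n = 4050.1 − 3437.2375 = 612.8625
b = Sxy/Sxx = 612.8625/257.875 = 2.376587
a = ȳ − b·x̄ = 41.4125 − 2.376587·10.375 = 16.755405
ŷ(1) = a + b·1 = 16.755405 + 2.376587·1 = 19.131992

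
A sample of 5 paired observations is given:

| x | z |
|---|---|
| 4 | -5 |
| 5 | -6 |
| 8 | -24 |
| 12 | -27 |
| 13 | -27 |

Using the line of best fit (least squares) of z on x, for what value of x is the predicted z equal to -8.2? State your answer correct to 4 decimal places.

4.7051

n = 5, Σx = 42, Σy = -89, Σxy = -917, Σx² = 418
Sxx = Σx² − (Σx)²/n = 418 − 352.8 = 65.2
Sxy = Σxy − (Σx)(Σy)/n = -917 − (-747.6) = -169.4
b = Sxy/Sxx = -169.4/65.2 = -2.598160
a = ȳ − b·x̄ = -17.8 − (-2.598160)·8.4 = 4.024540
Set a + b·x = -8.2: x = (-8.2 − 4.024540) / (-2.598160) = 4.705077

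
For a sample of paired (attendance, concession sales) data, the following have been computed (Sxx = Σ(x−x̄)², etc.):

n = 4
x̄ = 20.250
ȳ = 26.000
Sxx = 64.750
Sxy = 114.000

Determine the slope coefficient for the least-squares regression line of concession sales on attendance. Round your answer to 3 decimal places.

1.761

b = Sxy/Sxx = 114/64.75 = 1.760618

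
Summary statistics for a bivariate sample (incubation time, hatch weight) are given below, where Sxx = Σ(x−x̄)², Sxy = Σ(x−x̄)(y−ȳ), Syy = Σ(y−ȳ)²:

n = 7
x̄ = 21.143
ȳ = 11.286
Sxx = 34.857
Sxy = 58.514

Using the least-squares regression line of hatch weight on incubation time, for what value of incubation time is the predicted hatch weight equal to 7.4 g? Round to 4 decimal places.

b = Sxy/Sxx = 58.514/34.857 = 1.678687
a = ȳ − b·x̄ = 11.286 − 1.678687·21.143 = -24.206484
Set a + b·x = 7.4: x = (7.4 − (-24.206484)) / 1.678687 = 18.828096

18.8281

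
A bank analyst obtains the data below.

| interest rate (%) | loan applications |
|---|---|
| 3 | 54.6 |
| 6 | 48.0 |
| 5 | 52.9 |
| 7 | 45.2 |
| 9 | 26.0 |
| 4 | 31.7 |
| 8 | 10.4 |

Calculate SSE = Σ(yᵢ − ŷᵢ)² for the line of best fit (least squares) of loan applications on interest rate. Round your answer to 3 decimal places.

932.197

n = 7, Σx = 42, Σy = 268.8, Σxy = 1476.7, Σx² = 280, Σy² = 11915.66
Sxx = Σx² − (Σx)²/n = 280 − 252 = 28
Sxy = Σxy − (Σx)(Σy)/n = 1476.7 − 1612.8 = -136.1
Syy = Σy² − (Σy)²/n = 11915.66 − 10321.92 = 1593.74
b = Sxy/Sxx = -136.1/28 = -4.860714
SSE = Syy − b·Sxy = 1593.74 − (-4.860714)·(-136.1) = 932.196786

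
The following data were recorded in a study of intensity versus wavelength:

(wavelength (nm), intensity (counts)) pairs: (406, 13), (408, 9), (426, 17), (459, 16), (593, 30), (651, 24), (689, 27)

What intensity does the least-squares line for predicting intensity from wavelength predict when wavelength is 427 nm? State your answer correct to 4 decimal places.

n = 7, Σx = 3632, Σy = 136, Σxy = 75553, Σx² = 1973628
Sxx = Σx² − (Σx)²/n = 1973628 − 1884489.142857 = 89138.857143
Sxy = Σxy − (Σx)(Σy)/n = 75553 − 70564.571429 = 4988.428571
b = Sxy/Sxx = 4988.428571/89138.857143 = 0.055962
a = ȳ − b·x̄ = 19.428571 − 0.055962·518.857143 = -9.607944
ŷ(427) = a + b·427 = -9.607944 + 0.055962·427 = 14.288021

14.2880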